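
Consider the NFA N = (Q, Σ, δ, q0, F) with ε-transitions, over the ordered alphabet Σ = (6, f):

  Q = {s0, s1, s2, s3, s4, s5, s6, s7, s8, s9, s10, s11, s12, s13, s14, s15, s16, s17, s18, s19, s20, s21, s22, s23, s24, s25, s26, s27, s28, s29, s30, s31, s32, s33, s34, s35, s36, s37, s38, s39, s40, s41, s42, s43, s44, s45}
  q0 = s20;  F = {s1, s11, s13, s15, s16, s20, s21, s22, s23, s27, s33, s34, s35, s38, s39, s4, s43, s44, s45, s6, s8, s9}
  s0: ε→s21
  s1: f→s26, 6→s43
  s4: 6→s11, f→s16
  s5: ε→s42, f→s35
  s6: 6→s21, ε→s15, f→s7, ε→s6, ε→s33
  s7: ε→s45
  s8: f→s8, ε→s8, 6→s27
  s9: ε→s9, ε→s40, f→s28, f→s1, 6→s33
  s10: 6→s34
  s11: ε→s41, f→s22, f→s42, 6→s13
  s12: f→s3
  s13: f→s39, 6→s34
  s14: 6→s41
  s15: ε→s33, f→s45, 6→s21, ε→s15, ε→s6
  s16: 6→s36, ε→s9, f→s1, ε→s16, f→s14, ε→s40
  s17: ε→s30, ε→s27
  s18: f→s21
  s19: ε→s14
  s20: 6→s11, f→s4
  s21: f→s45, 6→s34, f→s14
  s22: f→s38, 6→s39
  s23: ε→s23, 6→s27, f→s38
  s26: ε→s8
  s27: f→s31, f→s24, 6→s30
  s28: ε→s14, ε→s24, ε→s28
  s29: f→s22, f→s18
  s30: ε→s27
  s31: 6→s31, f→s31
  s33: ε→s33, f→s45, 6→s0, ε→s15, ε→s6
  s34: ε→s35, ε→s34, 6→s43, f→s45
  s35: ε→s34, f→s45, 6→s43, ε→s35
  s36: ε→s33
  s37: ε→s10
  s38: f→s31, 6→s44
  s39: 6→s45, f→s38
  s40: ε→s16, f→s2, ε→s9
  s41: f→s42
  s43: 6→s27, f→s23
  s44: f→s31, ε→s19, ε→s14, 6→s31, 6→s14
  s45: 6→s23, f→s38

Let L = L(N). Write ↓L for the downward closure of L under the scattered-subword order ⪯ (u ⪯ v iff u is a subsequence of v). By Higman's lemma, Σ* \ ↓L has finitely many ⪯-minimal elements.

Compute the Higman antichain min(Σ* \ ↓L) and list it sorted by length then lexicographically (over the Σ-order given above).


min(Σ*\↓L) = [6fff, 6ff66, 66666f, fff66f, ffff6f].

|Q|=46, |F|=22, |δ|=99 (38 ε).
min D↑ (19 st, q0=0, F={14}): 0:6→1,f→2 1:6→3,f→4 2:6→1,f→5 3:6→6,f→7 4:6→7,f→8 5:6→9,f→10 6:6→11,f→12 7:6→12,f→8 8:6→13,f→14 9:6→15,f→12 10:6→11,f→16 11:6→17,f→18 12:6→18,f→8 13:6→14,f→14 14:6→14,f→14 15:6→6,f→12 16:6→17,f→16 17:6→17,f→14 18:6→17,f→8 [Hopcroft].
'6fff': N↓-sim [36, 26, 15, 8, 2] end={s31,s42} — reject; 4/4 single-dels accept.
'6ff66': run [36, 26, 15, 8, 6, 4] end={s14,s31,s41,s42} rej; 5/5 del acc.
'66666f': run [36, 26, 19, 15, 12, 9, 3] end={s24,s31,s42} — reject; 6/6 deletions ∈↓L.
'fff66f': |S_i|=[36, 35, 32, 19, 12, 9, 3] end={s24,s31,s42} ∉↓L; 6/6 del acc.
'ffff6f': N↓-sim [36, 35, 32, 19, 13, 9, 3] end={s24,s31,s42} — reject; 6/6 deletions ∈↓L.
5 obstructions.


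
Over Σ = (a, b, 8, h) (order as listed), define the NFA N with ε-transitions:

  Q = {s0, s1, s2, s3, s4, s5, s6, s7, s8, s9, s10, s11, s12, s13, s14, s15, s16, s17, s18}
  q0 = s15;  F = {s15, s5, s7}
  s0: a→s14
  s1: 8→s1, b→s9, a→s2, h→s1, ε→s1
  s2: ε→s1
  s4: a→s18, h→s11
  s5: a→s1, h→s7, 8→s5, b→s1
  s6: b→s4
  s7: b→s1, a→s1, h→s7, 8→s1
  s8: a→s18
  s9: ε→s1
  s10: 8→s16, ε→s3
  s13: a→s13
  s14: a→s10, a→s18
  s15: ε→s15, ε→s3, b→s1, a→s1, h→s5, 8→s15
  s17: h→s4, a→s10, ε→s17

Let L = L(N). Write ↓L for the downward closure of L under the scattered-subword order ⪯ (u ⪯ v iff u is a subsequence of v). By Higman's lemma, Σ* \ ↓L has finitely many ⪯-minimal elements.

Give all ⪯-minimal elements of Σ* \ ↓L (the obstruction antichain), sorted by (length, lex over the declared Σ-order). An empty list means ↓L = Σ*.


Antichain: [a, b, hh8].

|Q|=19, |F|=3, |δ|=34 (7 ε).
min D↑ (4 st, q0=0, F={1}): 0:a→1,b→1,8→0,h→2 1:a→1,b→1,8→1,h→1 2:a→1,b→1,8→2,h→3 3:a→1,b→1,8→1,h→3 (ε-aug+det+¬).
'a': N↓-sim [7, 3] end={s1,s2,s9} — reject; 1/1 deletions ∈↓L.
'b': |S_i|=[7, 3] end={s1,s2,s9} — reject; 1/1 deletions ∈↓L.
'hh8': N↓-sim [7, 5, 4, 3] end={s1,s2,s9} ∉↓L; 3/3 deletions ∈↓L.
3 minimals (antichain).


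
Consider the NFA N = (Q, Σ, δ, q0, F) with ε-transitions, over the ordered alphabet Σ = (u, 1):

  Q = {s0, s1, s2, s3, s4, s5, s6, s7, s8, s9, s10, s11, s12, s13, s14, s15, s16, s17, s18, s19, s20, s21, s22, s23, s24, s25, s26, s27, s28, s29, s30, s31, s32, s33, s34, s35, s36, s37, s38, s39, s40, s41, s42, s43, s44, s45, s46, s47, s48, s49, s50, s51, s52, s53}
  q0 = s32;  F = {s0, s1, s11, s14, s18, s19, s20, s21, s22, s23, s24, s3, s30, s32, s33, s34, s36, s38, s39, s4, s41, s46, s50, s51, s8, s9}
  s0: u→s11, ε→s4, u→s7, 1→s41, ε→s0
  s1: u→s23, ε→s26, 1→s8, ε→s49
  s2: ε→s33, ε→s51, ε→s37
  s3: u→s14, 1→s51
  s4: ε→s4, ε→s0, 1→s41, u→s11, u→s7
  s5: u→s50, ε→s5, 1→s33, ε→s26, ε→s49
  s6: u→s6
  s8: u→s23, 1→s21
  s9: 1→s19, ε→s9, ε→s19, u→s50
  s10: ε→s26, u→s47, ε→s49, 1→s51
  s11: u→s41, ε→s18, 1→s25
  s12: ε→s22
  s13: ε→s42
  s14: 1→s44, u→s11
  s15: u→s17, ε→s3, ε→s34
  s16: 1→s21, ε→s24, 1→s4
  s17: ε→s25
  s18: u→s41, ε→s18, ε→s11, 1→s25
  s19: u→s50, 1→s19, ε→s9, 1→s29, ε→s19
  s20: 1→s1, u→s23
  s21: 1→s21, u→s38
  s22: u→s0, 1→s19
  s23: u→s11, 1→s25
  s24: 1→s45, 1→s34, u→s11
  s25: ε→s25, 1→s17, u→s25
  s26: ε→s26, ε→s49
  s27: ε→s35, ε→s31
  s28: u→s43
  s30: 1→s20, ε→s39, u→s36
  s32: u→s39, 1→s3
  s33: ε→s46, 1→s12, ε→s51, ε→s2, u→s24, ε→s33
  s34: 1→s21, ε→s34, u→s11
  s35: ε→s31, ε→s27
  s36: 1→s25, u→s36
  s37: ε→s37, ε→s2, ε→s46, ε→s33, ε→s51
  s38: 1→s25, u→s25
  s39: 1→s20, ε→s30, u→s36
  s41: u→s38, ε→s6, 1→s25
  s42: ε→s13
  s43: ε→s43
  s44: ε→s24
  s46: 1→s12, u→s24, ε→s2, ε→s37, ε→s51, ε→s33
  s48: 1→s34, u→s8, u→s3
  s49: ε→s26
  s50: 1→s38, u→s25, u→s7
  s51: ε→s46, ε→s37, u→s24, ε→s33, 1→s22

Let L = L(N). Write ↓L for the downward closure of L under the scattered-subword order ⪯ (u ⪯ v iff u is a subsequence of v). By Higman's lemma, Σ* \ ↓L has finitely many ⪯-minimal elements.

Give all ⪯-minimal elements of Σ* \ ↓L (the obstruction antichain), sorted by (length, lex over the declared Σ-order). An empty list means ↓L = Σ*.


Antichain: [uu1, 1uuuuu, 111u11, 1111uu].

|Q|=54, |F|=26, |δ|=129 (58 ε).
min D↑ (21 st, q0=0, F={7}): 0:u→1,1→2 1:u→3,1→4 2:u→5,1→6 3:u→3,1→7 4:u→8,1→9 5:u→10,1→11 6:u→11,1→12 7:u→7,1→7 8:u→10,1→7 9:u→8,1→13 10:u→14,1→7 11:u→10,1→15 12:u→16,1→17 13:u→8,1→18 14:u→19,1→7 15:u→10,1→18 16:u→10,1→14 17:u→20,1→17 18:u→19,1→18 19:u→7,1→7 20:u→7,1→19 (ε-aug+det+¬).
'uu1': |S_i|=[38, 26, 10, 2] end={s17,s25} rej; 3/3 single-dels accept.
'1uuuuu': run [38, 34, 18, 8, 5, 4, 3] end={s17,s25,s6} ∉↓L; 6/6 deletions ∈↓L.
'111u11': |S_i|=[38, 34, 31, 21, 12, 5, 2] end={s17,s25} rej; 6/6 deletions ∈↓L.
'1111uu': N↓-sim [38, 34, 31, 21, 11, 6, 4] end={s17,s25,s6,s7} rej; 6/6 single-dels accept.
4 minimals (antichain).


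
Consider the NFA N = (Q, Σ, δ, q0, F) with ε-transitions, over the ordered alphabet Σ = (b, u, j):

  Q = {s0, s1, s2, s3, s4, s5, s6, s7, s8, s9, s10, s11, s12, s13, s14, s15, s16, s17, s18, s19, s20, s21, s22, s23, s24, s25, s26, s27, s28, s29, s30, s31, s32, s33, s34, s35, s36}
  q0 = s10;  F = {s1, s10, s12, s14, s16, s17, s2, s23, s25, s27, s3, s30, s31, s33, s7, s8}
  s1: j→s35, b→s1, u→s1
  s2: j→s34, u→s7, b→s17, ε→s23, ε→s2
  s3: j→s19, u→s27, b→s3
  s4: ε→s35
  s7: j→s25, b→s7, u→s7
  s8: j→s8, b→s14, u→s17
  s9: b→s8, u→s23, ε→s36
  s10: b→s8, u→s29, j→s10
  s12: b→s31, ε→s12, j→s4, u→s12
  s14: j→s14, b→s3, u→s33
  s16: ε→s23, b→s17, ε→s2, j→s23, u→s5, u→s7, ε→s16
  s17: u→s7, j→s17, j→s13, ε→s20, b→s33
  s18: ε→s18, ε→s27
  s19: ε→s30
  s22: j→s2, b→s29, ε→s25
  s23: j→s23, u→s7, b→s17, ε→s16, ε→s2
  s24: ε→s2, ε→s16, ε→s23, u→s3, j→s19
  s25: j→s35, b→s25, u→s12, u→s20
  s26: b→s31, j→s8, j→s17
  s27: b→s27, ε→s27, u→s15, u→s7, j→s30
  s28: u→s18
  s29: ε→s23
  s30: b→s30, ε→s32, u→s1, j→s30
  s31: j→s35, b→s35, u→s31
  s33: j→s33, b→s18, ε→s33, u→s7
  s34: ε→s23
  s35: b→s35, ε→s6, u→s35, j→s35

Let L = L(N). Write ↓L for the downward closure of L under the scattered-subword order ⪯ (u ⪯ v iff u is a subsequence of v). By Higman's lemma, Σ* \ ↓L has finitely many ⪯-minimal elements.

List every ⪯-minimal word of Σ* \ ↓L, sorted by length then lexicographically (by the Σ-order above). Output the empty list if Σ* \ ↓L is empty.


min(Σ*\↓L) = [uujj, bbbjuj, uujubb].

|Q|=37, |F|=16, |δ|=89 (24 ε).
min D↑ (15 st, q0=0, F={12}): 0:b→1,u→2,j→0 1:b→3,u→4,j→1 2:b→4,u→5,j→2 3:b→6,u→7,j→3 4:b→7,u→5,j→4 5:b→5,u→5,j→8 6:b→6,u→9,j→10 7:b→9,u→5,j→7 8:b→8,u→11,j→12 9:b→9,u→5,j→10 10:b→10,u→13,j→10 11:b→14,u→11,j→12 12:b→12,u→12,j→12 13:b→13,u→13,j→12 14:b→12,u→14,j→12 [Hopcroft].
'uujj': |S_i|=[28, 23, 11, 7, 3] end={s35,s4,s6} — reject; 4/4 del acc.
'bbbjuj': |S_i|=[28, 21, 18, 16, 11, 7, 3] end={s35,s4,s6} ∉↓L; 6/6 single-dels accept.
'uujubb': |S_i|=[28, 23, 11, 7, 6, 3, 2] end={s35,s6} — reject; 6/6 del acc.
3 minimals (antichain).


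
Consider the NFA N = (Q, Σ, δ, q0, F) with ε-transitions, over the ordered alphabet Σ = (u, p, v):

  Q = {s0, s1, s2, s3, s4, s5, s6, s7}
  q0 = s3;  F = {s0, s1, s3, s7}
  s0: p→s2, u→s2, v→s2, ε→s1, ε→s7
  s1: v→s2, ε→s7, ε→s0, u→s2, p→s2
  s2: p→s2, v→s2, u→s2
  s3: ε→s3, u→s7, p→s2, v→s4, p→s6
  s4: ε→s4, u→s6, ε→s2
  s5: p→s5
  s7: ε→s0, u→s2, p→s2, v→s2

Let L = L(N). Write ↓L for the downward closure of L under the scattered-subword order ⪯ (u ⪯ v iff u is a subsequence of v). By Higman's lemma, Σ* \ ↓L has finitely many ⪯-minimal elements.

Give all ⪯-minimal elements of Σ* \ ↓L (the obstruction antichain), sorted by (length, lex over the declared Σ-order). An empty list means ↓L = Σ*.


Antichain: [p, v, uu].

|Q|=8, |F|=4, |δ|=26 (8 ε).
min D↑ (3 st, q0=0, F={2}): 0:u→1,p→2,v→2 1:u→2,p→2,v→2 2:u→2,p→2,v→2.
'p': N↓-sim [7, 2] end={s2,s6} — reject; 1/1 single-dels accept.
'v': run [7, 3] end={s2,s4,s6} rej; 1/1 single-dels accept.
'uu': |S_i|=[7, 5, 1] end={s2} rej; 2/2 deletions ∈↓L.
3 minimals (antichain).


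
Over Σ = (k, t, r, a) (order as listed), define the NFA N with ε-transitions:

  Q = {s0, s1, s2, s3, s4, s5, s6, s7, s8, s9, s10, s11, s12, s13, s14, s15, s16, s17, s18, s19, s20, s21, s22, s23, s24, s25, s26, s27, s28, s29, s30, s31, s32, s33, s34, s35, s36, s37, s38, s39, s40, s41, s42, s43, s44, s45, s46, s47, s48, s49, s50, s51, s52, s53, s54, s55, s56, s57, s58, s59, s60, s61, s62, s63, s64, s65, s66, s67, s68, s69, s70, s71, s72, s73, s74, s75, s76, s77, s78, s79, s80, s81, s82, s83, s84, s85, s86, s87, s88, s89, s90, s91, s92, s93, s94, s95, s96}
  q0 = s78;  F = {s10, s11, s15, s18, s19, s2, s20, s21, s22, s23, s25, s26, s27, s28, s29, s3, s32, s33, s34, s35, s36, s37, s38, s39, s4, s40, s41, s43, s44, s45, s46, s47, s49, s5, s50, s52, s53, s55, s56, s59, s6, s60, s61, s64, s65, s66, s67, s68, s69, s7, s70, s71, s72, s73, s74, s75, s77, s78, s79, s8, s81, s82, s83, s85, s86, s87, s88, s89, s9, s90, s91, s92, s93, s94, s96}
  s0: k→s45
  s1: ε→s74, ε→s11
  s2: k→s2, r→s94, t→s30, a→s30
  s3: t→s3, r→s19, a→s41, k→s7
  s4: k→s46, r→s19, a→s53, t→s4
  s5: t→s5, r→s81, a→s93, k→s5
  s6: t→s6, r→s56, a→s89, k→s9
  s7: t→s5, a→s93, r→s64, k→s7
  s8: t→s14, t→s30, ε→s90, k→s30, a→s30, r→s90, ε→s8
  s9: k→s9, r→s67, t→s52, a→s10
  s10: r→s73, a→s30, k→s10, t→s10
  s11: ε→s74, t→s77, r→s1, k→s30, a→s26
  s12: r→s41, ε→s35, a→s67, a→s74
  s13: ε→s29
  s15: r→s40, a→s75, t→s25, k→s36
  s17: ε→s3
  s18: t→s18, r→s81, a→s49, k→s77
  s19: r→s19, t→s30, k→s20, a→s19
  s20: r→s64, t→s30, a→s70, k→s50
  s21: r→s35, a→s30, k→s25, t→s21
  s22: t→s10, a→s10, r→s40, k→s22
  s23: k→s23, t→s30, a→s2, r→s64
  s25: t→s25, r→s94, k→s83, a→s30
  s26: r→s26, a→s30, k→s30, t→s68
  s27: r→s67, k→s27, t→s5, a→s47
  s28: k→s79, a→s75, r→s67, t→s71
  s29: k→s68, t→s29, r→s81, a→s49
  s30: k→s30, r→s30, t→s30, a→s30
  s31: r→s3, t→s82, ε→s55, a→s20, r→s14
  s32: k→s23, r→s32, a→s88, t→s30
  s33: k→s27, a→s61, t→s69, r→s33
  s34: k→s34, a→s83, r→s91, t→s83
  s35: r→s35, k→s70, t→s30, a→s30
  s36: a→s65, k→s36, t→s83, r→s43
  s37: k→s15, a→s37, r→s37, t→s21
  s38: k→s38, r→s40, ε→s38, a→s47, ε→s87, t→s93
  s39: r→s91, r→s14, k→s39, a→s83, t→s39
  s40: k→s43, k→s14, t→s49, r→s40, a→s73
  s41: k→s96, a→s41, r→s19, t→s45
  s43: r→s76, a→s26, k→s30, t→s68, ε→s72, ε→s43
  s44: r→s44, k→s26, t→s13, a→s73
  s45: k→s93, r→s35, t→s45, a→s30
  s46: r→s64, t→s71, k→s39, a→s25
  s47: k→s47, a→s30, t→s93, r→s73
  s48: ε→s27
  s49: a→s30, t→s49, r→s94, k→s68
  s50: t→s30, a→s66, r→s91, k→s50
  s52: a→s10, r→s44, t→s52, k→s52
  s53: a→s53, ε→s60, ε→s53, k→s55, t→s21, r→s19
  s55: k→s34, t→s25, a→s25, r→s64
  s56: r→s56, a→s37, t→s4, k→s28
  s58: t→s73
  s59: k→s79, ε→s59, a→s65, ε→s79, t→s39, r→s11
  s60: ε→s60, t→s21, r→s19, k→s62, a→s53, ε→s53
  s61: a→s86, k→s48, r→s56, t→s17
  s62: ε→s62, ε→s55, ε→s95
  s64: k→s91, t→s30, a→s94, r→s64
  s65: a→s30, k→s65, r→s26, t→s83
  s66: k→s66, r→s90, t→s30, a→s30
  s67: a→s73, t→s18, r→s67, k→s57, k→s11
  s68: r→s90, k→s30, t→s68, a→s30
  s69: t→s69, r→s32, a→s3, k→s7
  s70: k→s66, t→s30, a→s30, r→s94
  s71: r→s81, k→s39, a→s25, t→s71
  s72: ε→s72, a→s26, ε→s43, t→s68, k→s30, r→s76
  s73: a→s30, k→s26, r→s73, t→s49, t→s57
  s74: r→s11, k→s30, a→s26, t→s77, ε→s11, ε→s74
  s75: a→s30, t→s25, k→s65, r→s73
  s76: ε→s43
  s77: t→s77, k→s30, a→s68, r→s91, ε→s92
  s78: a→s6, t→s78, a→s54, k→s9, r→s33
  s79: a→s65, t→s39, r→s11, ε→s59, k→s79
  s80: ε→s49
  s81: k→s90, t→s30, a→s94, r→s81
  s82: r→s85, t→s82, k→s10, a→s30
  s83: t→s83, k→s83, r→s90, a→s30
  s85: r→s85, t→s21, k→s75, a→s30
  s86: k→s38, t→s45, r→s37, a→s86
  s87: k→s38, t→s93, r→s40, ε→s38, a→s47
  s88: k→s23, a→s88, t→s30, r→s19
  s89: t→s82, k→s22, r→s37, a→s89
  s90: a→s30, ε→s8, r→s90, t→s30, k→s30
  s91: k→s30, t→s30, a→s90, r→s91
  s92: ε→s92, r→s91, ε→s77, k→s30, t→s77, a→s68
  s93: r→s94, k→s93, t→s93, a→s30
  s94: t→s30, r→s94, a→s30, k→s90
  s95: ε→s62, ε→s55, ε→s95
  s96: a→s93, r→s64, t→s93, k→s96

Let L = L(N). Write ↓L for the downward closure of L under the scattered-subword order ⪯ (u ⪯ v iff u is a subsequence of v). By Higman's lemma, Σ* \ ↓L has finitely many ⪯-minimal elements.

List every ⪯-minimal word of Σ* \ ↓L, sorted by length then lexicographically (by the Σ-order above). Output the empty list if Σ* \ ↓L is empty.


|Q|=97, |F|=75, |δ|=357 (38 ε).
min D↑ (69 st, q0=0, F={16}): 0:k→1,t→0,r→2,a→3 1:k→1,t→4,r→5,a→6 2:k→7,t→8,r→2,a→9 3:k→1,t→3,r→10,a→11 4:k→4,t→4,r→12,a→6 5:k→13,t→14,r→5,a→15 6:k→6,t→6,r→15,a→16 7:k→7,t→17,r→5,a→18 8:k→19,t→8,r→20,a→21 9:k→7,t→21,r→10,a→22 10:k→23,t→24,r→10,a→25 11:k→26,t→27,r→25,a→11 12:k→28,t→29,r→12,a→15 13:k→16,t→30,r→13,a→28 14:k→30,t→14,r→31,a→32 15:k→28,t→32,r→15,a→16 16:k→16,t→16,r→16,a→16 17:k→17,t→17,r→31,a→33 18:k→18,t→33,r→15,a→16 19:k→19,t→17,r→34,a→33 20:k→35,t→16,r→20,a→36 21:k→19,t→21,r→37,a→38 22:k→39,t→40,r→25,a→22 23:k→41,t→42,r→5,a→43 24:k→44,t→24,r→37,a→45 25:k→46,t→47,r→25,a→25 26:k→26,t→6,r→48,a→6 27:k→6,t→27,r→49,a→16 28:k→16,t→50,r→28,a→16 29:k→50,t→29,r→31,a→32 30:k→16,t→30,r→51,a→50 31:k→52,t→16,r→31,a→53 32:k→50,t→32,r→53,a→16 33:k→33,t→33,r→53,a→16 34:k→51,t→16,r→34,a→53 35:k→35,t→16,r→34,a→54 36:k→35,t→16,r→37,a→36 37:k→55,t→16,r→37,a→37 38:k→56,t→40,r→37,a→38 39:k→39,t→33,r→48,a→18 40:k→33,t→40,r→57,a→16 41:k→41,t→58,r→13,a→59 42:k→58,t→42,r→31,a→60 43:k→59,t→60,r→15,a→16 44:k→58,t→42,r→34,a→60 45:k→61,t→47,r→37,a→45 46:k→62,t→60,r→48,a→43 47:k→60,t→47,r→57,a→16 48:k→63,t→32,r→48,a→15 49:k→43,t→47,r→49,a→16 50:k→16,t→50,r→52,a→16 51:k→16,t→16,r→51,a→52 52:k→16,t→16,r→52,a→16 53:k→52,t→16,r→53,a→16 54:k→54,t→16,r→53,a→16 55:k→64,t→16,r→34,a→65 56:k→56,t→33,r→34,a→33 57:k→65,t→16,r→57,a→16 58:k→58,t→58,r→51,a→66 59:k→59,t→66,r→28,a→16 60:k→66,t→60,r→53,a→16 61:k→67,t→60,r→34,a→60 62:k→62,t→66,r→63,a→59 63:k→16,t→50,r→63,a→28 64:k→64,t→16,r→51,a→68 65:k→68,t→16,r→53,a→16 66:k→66,t→66,r→52,a→16 67:k→67,t→66,r→51,a→66 68:k→68,t→16,r→52,a→16.
'kaa': run [86, 62, 20, 1] end={s30} — reject; 3/3 single-dels accept.
'krkk': run [86, 62, 27, 16, 1] end={s30} — reject; 4/4 single-dels accept.
'rtrt': run [86, 77, 48, 18, 2] end={s14,s30} ∉↓L; 4/4 deletions ∈↓L.
'aata': run [86, 82, 52, 23, 1] end={s30} rej; 4/4 deletions ∈↓L.
'ktrka': N↓-sim [86, 62, 26, 15, 6, 1] end={s30} rej; 5/5 single-dels accept.
'arkkrk': |S_i|=[86, 82, 56, 44, 25, 15, 1] end={s30} ∉↓L; 6/6 single-dels accept.
6 minimals (antichain).

min(Σ*\↓L) = [kaa, krkk, rtrt, aata, ktrka, arkkrk].


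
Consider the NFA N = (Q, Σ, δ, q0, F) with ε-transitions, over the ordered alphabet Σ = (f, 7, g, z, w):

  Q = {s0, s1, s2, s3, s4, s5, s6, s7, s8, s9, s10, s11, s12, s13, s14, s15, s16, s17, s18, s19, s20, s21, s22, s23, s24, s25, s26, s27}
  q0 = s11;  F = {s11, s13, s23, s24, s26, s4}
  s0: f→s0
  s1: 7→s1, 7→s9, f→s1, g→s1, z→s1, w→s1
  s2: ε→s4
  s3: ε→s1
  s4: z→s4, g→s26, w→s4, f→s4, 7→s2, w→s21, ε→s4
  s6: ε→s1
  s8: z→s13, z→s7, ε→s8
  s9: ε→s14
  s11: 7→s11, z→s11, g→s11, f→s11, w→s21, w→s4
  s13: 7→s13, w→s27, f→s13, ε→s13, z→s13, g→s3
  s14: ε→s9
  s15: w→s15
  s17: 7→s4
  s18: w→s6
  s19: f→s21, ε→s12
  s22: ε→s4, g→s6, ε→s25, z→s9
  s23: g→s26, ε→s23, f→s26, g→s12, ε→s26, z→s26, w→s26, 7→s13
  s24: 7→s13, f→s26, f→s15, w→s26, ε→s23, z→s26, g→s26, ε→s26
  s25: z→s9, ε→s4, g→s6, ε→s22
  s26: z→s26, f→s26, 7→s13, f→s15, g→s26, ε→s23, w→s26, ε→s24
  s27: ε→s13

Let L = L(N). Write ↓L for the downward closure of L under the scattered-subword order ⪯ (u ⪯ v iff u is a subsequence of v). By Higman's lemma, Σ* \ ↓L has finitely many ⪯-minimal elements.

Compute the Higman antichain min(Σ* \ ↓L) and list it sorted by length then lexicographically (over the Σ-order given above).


|Q|=28, |F|=6, |δ|=72 (20 ε).
min D↑ (5 st, q0=0, F={4}): 0:f→0,7→0,g→0,z→0,w→1 1:f→1,7→1,g→2,z→1,w→1 2:f→2,7→3,g→2,z→2,w→2 3:f→3,7→3,g→4,z→3,w→3 4:f→4,7→4,g→4,z→4,w→4.
'wg7g': run [15, 14, 11, 6, 4] end={s1,s14,s3,s9} ∉↓L; 4/4 del acc.
1 minimals (antichain).

A = [wg7g].


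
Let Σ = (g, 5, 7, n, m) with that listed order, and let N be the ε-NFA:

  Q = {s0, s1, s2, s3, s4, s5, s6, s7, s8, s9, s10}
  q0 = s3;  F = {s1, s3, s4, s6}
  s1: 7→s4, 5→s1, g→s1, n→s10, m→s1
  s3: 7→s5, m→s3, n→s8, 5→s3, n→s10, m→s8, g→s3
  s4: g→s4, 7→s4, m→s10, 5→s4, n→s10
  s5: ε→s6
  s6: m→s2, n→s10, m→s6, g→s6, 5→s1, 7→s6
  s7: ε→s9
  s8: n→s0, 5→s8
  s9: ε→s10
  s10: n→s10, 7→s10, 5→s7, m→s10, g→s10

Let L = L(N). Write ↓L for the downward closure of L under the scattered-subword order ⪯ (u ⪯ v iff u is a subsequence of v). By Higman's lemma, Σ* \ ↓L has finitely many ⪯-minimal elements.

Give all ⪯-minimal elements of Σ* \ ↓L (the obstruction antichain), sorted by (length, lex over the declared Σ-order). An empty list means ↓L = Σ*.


|Q|=11, |F|=4, |δ|=33 (3 ε).
min D↑ (5 st, q0=0, F={2}): 0:g→0,5→0,7→1,n→2,m→0 1:g→1,5→3,7→1,n→2,m→1 2:g→2,5→2,7→2,n→2,m→2 3:g→3,5→3,7→4,n→2,m→3 4:g→4,5→4,7→4,n→2,m→2.
'n': N↓-sim [11, 5] end={s0,s10,s7,s8,s9} — reject; 1/1 deletions ∈↓L.
'757m': N↓-sim [11, 8, 5, 4, 3] end={s10,s7,s9} — reject; 4/4 deletions ∈↓L.
2 words, ⪯-incomp.

min(Σ*\↓L) = [n, 757m].


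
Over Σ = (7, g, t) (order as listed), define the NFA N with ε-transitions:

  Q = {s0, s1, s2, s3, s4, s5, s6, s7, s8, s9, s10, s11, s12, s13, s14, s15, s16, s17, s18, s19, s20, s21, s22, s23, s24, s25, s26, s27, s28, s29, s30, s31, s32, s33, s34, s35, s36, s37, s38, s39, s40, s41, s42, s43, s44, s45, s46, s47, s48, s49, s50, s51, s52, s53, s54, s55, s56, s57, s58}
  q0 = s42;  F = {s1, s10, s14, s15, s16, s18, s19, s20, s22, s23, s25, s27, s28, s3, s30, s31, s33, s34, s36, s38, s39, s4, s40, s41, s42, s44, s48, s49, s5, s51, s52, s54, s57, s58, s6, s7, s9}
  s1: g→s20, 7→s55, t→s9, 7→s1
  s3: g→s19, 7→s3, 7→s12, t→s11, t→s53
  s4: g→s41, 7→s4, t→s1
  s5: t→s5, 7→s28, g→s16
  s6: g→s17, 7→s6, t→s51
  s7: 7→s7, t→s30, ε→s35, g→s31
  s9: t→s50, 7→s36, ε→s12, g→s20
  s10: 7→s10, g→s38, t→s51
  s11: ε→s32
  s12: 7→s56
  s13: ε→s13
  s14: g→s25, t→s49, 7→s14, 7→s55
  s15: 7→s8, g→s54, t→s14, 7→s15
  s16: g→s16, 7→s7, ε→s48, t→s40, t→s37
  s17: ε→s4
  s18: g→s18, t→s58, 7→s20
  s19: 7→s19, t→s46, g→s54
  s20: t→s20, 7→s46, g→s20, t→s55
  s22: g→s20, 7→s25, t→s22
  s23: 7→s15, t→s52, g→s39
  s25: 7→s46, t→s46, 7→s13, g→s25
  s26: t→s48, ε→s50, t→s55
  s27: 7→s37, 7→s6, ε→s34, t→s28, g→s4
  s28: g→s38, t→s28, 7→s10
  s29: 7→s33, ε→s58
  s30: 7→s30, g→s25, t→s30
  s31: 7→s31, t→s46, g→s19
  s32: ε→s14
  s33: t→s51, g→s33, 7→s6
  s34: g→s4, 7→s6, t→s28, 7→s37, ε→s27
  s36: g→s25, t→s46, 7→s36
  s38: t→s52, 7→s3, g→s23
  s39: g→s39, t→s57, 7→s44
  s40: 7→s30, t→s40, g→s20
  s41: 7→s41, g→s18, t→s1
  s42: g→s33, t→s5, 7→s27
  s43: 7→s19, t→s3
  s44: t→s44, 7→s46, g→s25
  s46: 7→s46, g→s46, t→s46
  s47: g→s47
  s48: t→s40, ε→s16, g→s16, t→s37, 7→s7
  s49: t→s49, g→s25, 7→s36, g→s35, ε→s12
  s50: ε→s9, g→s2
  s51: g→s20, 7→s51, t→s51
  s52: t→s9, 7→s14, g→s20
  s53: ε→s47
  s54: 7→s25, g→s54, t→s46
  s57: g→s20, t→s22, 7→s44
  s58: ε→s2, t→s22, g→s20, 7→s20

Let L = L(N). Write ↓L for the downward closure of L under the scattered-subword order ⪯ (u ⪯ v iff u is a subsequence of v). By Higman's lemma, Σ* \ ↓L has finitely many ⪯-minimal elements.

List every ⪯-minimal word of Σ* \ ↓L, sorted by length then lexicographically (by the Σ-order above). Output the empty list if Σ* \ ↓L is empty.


|Q|=59, |F|=37, |δ|=150 (16 ε).
min D↑ (36 st, q0=0, F={21}): 0:7→1,g→2,t→3 1:7→4,g→5,t→6 2:7→4,g→2,t→7 3:7→6,g→8,t→3 4:7→4,g→5,t→7 5:7→5,g→9,t→10 6:7→11,g→12,t→6 7:7→7,g→13,t→7 8:7→14,g→8,t→15 9:7→9,g→16,t→10 10:7→10,g→13,t→17 11:7→11,g→12,t→7 12:7→18,g→19,t→20 13:7→21,g→13,t→13 14:7→14,g→22,t→23 15:7→23,g→13,t→15 16:7→13,g→16,t→24 17:7→25,g→13,t→17 18:7→18,g→26,t→27 19:7→28,g→29,t→20 20:7→27,g→13,t→17 21:7→21,g→21,t→21 22:7→22,g→26,t→21 23:7→23,g→30,t→23 24:7→13,g→13,t→31 25:7→25,g→30,t→21 26:7→26,g→32,t→21 27:7→27,g→30,t→33 28:7→28,g→32,t→27 29:7→34,g→29,t→35 30:7→21,g→30,t→21 31:7→30,g→13,t→31 32:7→30,g→32,t→21 33:7→25,g→30,t→33 34:7→21,g→30,t→34 35:7→34,g→13,t→31.
'gtg7': run [52, 46, 28, 8, 2] end={s13,s46} rej; 4/4 single-dels accept.
'77tg7': N↓-sim [52, 46, 43, 26, 8, 2] end={s13,s46} rej; 5/5 del acc.
'tg7gt': |S_i|=[52, 43, 37, 23, 8, 1] end={s46} — reject; 5/5 deletions ∈↓L.
'7ggg77': run [52, 46, 37, 29, 15, 6, 2] end={s13,s46} rej; 6/6 single-dels accept.
'7gtt7t': |S_i|=[52, 46, 37, 24, 15, 5, 1] end={s46} — reject; 6/6 deletions ∈↓L.
5 words, ⪯-incomp.

Antichain: [gtg7, 77tg7, tg7gt, 7ggg77, 7gtt7t].


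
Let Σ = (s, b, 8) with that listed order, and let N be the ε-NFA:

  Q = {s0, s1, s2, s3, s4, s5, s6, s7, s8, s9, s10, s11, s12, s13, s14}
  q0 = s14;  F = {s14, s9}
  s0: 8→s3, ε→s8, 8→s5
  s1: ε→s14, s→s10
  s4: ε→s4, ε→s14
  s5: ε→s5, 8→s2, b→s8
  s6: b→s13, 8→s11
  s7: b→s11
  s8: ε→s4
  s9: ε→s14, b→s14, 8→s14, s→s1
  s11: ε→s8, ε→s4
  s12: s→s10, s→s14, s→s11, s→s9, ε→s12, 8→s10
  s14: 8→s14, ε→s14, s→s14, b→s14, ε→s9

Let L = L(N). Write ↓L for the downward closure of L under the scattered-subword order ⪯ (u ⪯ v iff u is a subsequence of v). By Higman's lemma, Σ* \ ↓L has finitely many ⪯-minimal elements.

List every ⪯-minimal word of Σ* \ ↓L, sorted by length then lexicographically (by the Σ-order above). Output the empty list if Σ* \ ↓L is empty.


min(Σ*\↓L) = [].

|Q|=15, |F|=2, |δ|=31 (12 ε).
min D↑ (1 st, q0=0, F={}): 0:s→0,b→0,8→0 [Hopcroft].
L(D↑) = ∅; no obstructions.


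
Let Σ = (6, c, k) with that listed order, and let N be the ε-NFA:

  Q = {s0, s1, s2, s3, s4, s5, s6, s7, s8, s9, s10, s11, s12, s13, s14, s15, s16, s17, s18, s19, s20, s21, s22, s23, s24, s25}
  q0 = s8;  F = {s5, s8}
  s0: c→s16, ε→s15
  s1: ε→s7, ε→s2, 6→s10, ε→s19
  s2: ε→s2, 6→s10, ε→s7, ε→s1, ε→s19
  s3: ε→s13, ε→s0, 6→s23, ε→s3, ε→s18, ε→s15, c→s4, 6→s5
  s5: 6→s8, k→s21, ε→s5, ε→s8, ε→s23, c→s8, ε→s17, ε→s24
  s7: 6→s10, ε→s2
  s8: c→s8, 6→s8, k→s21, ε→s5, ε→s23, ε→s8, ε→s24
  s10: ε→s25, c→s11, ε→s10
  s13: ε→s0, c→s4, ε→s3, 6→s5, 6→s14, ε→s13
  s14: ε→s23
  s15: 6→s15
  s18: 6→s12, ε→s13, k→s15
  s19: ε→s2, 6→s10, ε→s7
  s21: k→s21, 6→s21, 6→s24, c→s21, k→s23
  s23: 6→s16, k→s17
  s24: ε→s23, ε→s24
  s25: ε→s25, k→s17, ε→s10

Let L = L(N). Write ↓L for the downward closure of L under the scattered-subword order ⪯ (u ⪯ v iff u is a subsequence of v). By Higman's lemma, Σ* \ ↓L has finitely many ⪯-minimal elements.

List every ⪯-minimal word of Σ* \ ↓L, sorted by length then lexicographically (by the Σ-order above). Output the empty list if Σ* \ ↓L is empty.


|Q|=26, |F|=2, |δ|=65 (36 ε).
min D↑ (2 st, q0=0, F={1}): 0:6→0,c→0,k→1 1:6→1,c→1,k→1 [Hopcroft].
'k': run [7, 5] end={s16,s17,s21,s23,s24} rej; 1/1 del acc.
1 words, ⪯-incomp.

Antichain: [k].


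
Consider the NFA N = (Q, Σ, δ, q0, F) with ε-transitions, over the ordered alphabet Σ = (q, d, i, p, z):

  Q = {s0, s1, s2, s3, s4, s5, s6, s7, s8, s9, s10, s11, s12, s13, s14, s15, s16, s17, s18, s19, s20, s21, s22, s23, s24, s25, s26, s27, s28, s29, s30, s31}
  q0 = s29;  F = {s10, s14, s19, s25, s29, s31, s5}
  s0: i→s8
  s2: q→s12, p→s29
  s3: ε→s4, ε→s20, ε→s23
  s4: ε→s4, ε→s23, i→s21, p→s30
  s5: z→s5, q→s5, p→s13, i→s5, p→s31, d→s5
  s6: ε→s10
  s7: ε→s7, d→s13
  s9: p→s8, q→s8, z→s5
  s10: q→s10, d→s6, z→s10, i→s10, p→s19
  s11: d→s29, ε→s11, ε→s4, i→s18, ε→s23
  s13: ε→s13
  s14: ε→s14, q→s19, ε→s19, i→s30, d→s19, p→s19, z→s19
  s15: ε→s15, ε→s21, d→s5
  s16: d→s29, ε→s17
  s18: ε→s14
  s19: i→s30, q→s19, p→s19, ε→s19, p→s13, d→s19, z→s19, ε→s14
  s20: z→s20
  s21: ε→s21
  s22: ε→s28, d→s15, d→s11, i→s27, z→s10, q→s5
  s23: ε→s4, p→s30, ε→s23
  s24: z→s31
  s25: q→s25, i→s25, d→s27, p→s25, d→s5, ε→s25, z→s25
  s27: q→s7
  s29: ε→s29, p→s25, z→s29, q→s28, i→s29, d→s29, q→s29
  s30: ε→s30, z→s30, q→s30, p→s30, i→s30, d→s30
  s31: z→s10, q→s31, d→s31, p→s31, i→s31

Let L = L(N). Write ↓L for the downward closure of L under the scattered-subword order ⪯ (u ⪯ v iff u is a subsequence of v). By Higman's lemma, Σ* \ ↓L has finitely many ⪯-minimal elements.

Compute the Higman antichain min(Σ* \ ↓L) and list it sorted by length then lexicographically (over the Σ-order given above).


A = [pdpzpi].

|Q|=32, |F|=7, |δ|=92 (26 ε).
min D↑ (7 st, q0=0, F={6}): 0:q→0,d→0,i→0,p→1,z→0 1:q→1,d→2,i→1,p→1,z→1 2:q→2,d→2,i→2,p→3,z→2 3:q→3,d→3,i→3,p→3,z→4 4:q→4,d→4,i→4,p→5,z→4 5:q→5,d→5,i→6,p→5,z→5 6:q→6,d→6,i→6,p→6,z→6 [Hopcroft].
'pdpzpi': N↓-sim [13, 11, 10, 7, 6, 4, 1] end={s30} rej; 6/6 del acc.
1 minimals (antichain).


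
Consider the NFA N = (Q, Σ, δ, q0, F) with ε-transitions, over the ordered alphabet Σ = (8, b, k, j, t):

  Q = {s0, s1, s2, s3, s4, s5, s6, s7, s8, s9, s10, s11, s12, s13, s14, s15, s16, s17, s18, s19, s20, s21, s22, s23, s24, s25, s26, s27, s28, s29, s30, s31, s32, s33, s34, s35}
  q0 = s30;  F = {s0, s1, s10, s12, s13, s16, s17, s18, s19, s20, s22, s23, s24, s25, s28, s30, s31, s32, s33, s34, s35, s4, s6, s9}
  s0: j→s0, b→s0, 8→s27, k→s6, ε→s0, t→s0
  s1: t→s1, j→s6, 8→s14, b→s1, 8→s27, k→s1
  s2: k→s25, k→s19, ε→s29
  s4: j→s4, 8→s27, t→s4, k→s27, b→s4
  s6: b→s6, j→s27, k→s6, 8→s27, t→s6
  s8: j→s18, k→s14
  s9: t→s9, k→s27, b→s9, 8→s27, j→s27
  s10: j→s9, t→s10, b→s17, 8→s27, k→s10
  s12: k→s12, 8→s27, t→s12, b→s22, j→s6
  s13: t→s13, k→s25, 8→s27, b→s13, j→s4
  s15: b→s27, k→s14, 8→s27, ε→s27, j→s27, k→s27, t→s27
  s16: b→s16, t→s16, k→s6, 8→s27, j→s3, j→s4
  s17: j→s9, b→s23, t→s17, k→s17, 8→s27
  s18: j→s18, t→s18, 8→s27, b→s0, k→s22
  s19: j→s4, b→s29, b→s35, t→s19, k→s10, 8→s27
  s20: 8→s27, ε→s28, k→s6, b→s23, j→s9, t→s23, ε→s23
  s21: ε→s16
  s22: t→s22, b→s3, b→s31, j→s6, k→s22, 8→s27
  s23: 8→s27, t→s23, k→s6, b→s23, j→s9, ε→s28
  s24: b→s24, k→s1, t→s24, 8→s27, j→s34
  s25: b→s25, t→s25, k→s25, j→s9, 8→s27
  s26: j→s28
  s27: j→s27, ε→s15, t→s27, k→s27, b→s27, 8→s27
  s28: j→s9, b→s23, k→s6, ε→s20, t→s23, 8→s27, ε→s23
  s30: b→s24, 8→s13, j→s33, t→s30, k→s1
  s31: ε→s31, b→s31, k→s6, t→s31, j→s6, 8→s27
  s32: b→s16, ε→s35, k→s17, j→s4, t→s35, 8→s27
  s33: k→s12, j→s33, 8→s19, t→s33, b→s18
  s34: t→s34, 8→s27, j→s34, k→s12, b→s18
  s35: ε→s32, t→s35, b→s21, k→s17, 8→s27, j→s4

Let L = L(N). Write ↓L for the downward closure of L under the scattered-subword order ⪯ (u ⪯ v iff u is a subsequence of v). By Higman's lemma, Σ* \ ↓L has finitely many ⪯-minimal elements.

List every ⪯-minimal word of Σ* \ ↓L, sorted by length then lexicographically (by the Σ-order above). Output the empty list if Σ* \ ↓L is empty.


|Q|=36, |F|=24, |δ|=153 (13 ε).
min D↑ (22 st, q0=0, F={5}): 0:8→1,b→2,k→3,j→4,t→0 1:8→5,b→1,k→6,j→7,t→1 2:8→5,b→2,k→3,j→8,t→2 3:8→5,b→3,k→3,j→9,t→3 4:8→10,b→11,k→12,j→4,t→4 5:8→5,b→5,k→5,j→5,t→5 6:8→5,b→6,k→6,j→13,t→6 7:8→5,b→7,k→5,j→7,t→7 8:8→5,b→11,k→12,j→8,t→8 9:8→5,b→9,k→9,j→5,t→9 10:8→5,b→14,k→15,j→7,t→10 11:8→5,b→16,k→17,j→11,t→11 12:8→5,b→17,k→12,j→9,t→12 13:8→5,b→13,k→5,j→5,t→13 14:8→5,b→18,k→19,j→7,t→14 15:8→5,b→19,k→15,j→13,t→15 16:8→5,b→16,k→9,j→16,t→16 17:8→5,b→20,k→17,j→9,t→17 18:8→5,b→18,k→9,j→7,t→18 19:8→5,b→21,k→19,j→13,t→19 20:8→5,b→20,k→9,j→9,t→20 21:8→5,b→21,k→9,j→13,t→21 [Hopcroft].
'88': |S_i|=[30, 20, 3] end={s14,s15,s27} — reject; 2/2 deletions ∈↓L.
'b8': N↓-sim [30, 26, 3] end={s14,s15,s27} rej; 2/2 single-dels accept.
'k8': run [30, 16, 3] end={s14,s15,s27} rej; 2/2 del acc.
'8jk': run [30, 20, 6, 3] end={s14,s15,s27} rej; 3/3 deletions ∈↓L.
'kjj': |S_i|=[30, 16, 5, 3] end={s14,s15,s27} ∉↓L; 3/3 del acc.
'jbbkj': run [30, 25, 20, 14, 4, 3] end={s14,s15,s27} ∉↓L; 5/5 del acc.
6 words, ⪯-incomp.

A = [88, b8, k8, 8jk, kjj, jbbkj].


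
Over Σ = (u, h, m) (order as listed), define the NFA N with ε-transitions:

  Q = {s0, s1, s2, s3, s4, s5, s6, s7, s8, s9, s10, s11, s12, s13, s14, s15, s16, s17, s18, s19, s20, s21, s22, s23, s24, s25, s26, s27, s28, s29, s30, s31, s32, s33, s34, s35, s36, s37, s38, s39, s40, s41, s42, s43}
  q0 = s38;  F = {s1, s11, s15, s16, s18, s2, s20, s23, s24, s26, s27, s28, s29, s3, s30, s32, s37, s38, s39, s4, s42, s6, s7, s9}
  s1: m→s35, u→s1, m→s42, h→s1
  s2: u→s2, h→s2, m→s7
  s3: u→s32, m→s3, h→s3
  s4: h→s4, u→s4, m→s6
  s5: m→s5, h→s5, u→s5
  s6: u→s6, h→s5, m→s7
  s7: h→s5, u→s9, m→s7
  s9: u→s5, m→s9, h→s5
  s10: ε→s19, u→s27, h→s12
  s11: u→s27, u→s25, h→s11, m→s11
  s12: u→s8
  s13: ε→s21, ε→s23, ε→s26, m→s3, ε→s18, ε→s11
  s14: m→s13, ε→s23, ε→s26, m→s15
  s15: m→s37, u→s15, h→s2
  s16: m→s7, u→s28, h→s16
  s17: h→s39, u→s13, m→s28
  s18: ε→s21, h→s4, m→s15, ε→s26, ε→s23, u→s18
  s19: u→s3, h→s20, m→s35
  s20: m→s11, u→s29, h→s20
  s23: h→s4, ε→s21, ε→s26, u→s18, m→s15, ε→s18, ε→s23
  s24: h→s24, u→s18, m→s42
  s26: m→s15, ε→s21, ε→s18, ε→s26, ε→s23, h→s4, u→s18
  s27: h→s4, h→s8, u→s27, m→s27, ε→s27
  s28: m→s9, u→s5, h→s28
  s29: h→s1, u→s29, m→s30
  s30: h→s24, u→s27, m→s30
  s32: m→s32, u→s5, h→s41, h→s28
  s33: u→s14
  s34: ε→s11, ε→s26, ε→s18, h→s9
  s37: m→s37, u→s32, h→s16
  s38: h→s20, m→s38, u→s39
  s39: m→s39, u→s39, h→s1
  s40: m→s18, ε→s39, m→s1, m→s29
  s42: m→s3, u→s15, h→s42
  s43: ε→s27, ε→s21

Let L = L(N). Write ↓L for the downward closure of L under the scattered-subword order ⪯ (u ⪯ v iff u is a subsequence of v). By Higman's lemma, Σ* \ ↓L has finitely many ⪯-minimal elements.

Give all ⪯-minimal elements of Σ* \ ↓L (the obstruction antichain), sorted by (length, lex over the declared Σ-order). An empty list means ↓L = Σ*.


|Q|=44, |F|=24, |δ|=122 (26 ε).
min D↑ (23 st, q0=0, F={20}): 0:u→1,h→2,m→0 1:u→1,h→3,m→1 2:u→4,h→2,m→5 3:u→3,h→3,m→6 4:u→4,h→3,m→7 5:u→8,h→5,m→5 6:u→9,h→6,m→10 7:u→8,h→11,m→7 8:u→8,h→12,m→8 9:u→9,h→13,m→14 10:u→15,h→10,m→10 11:u→16,h→11,m→6 12:u→12,h→12,m→17 13:u→13,h→13,m→18 14:u→15,h→19,m→14 15:u→20,h→21,m→15 16:u→16,h→12,m→9 17:u→17,h→20,m→18 18:u→22,h→20,m→18 19:u→21,h→19,m→18 20:u→20,h→20,m→20 21:u→20,h→21,m→22 22:u→20,h→20,m→22 [Hopcroft].
'uhmmuu': N↓-sim [30, 27, 22, 14, 9, 5, 1] end={s5} ∉↓L; 6/6 single-dels accept.
'hmuhmh': |S_i|=[30, 28, 25, 19, 10, 4, 1] end={s5} rej; 6/6 deletions ∈↓L.
2 words, ⪯-incomp.

min(Σ*\↓L) = [uhmmuu, hmuhmh].


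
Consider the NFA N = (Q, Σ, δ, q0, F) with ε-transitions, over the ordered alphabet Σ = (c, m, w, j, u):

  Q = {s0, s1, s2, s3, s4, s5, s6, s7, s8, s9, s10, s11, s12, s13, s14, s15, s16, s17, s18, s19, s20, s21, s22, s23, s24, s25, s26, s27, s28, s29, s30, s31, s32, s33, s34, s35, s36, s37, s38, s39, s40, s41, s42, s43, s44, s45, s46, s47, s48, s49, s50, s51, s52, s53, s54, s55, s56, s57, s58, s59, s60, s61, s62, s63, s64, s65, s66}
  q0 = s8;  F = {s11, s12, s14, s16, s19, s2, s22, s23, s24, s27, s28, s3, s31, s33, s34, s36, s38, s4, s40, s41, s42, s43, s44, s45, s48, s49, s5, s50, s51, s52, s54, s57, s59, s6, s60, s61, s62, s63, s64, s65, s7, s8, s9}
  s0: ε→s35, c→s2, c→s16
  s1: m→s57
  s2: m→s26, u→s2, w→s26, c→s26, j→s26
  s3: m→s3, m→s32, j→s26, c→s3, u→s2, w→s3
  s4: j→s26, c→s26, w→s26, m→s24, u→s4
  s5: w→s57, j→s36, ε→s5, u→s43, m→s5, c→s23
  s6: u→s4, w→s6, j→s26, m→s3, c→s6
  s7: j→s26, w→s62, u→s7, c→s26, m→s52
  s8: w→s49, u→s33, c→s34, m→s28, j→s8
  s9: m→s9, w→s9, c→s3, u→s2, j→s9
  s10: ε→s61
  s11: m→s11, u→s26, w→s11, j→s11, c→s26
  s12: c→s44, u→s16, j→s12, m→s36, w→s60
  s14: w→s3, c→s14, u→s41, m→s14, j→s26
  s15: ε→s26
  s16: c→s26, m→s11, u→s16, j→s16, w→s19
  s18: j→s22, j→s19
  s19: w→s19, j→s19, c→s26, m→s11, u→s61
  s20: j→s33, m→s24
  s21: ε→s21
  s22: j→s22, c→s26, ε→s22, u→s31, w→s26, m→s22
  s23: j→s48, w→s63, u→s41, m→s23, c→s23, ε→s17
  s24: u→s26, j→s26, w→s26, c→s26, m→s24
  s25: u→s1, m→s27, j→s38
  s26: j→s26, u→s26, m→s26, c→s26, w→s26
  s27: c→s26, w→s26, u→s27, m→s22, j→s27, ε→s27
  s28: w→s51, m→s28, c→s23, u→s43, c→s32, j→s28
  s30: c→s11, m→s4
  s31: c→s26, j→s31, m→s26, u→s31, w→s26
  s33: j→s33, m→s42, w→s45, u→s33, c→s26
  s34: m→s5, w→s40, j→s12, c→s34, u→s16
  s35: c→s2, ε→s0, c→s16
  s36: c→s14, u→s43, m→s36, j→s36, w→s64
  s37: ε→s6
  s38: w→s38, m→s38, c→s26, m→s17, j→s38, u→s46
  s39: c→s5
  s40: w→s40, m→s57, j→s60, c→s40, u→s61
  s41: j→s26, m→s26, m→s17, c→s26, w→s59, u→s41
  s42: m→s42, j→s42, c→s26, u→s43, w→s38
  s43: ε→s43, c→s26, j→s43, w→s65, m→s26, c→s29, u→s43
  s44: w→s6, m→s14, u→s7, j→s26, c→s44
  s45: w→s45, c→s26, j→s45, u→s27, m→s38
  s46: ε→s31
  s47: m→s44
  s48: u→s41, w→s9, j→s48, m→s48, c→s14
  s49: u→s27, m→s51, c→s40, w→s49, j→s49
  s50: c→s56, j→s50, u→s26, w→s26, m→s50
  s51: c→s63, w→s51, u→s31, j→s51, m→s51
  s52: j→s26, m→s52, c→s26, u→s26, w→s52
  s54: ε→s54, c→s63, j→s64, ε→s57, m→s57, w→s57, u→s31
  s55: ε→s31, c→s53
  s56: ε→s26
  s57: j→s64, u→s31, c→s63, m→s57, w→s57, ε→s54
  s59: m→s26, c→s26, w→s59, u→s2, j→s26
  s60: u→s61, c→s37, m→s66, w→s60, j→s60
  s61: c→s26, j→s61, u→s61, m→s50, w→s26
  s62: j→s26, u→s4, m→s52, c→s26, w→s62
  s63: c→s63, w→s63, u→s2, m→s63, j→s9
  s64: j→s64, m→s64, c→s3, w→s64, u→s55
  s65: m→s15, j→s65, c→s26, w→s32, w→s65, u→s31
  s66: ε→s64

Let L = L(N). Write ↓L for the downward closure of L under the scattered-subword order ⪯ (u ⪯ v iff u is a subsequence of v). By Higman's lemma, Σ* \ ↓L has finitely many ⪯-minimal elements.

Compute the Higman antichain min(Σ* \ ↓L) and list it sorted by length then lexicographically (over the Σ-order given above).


min(Σ*\↓L) = [uc, mum, wuw, cjcj, cumu, mcuj].

|Q|=67, |F|=43, |δ|=261 (18 ε).
min D↑ (43 st, q0=0, F={13}): 0:c→1,m→2,w→3,j→0,u→4 1:c→1,m→5,w→6,j→7,u→8 2:c→9,m→2,w→10,j→2,u→11 3:c→6,m→10,w→3,j→3,u→12 4:c→13,m→14,w→15,j→4,u→4 5:c→9,m→5,w→16,j→17,u→11 6:c→6,m→16,w→6,j→18,u→19 7:c→20,m→17,w→18,j→7,u→8 8:c→13,m→21,w→22,j→8,u→8 9:c→9,m→9,w→23,j→24,u→25 10:c→23,m→10,w→10,j→10,u→26 11:c→13,m→13,w→27,j→11,u→11 12:c→13,m→28,w→13,j→12,u→12 13:c→13,m→13,w→13,j→13,u→13 14:c→13,m→14,w→29,j→14,u→11 15:c→13,m→29,w→15,j→15,u→12 16:c→23,m→16,w→16,j→30,u→26 17:c→31,m→17,w→30,j→17,u→11 18:c→32,m→30,w→18,j→18,u→19 19:c→13,m→33,w→13,j→19,u→19 20:c→20,m→31,w→32,j→13,u→34 21:c→13,m→21,w→21,j→21,u→13 22:c→13,m→21,w→22,j→22,u→19 23:c→23,m→23,w→23,j→35,u→36 24:c→31,m→24,w→35,j→24,u→25 25:c→13,m→13,w→37,j→13,u→25 26:c→13,m→13,w→13,j→26,u→26 27:c→13,m→13,w→27,j→27,u→26 28:c→13,m→28,w→13,j→28,u→26 29:c→13,m→29,w→29,j→29,u→26 30:c→38,m→30,w→30,j→30,u→26 31:c→31,m→31,w→38,j→13,u→25 32:c→32,m→38,w→32,j→13,u→39 33:c→13,m→33,w→13,j→33,u→13 34:c→13,m→40,w→41,j→13,u→34 35:c→38,m→35,w→35,j→35,u→36 36:c→13,m→13,w→13,j→13,u→36 37:c→13,m→13,w→37,j→13,u→36 38:c→38,m→38,w→38,j→13,u→36 39:c→13,m→42,w→13,j→13,u→39 40:c→13,m→40,w→40,j→13,u→13 41:c→13,m→40,w→41,j→13,u→39 42:c→13,m→42,w→13,j→13,u→13 (ε-aug+det+¬).
'uc': |S_i|=[54, 31, 4] end={s26,s29,s53,s56} — reject; 2/2 del acc.
'mum': N↓-sim [54, 36, 14, 3] end={s15,s17,s26} ∉↓L; 3/3 deletions ∈↓L.
'wuw': run [54, 37, 13, 1] end={s26} — reject; 3/3 del acc.
'cjcj': |S_i|=[54, 43, 36, 19, 1] end={s26} rej; 4/4 single-dels accept.
'cumu': |S_i|=[54, 43, 24, 8, 1] end={s26} ∉↓L; 4/4 del acc.
'mcuj': |S_i|=[54, 36, 15, 5, 1] end={s26} rej; 4/4 deletions ∈↓L.
6 words, ⪯-incomp.
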